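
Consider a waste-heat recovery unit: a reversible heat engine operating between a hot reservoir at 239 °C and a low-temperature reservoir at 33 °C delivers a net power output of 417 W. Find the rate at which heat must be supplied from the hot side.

T_H = 239 °C → 239 + 273.15 = 512.15 K.
T_C = 33 °C → 33 + 273.15 = 306.15 K.
For a reversible engine, η = 1 − T_C/T_H = 1 − 306.15/512.15 = 0.4022.
Q_H = W/η = 417/0.4022 = 1040 W.

Q̇_H ≈ 1040 W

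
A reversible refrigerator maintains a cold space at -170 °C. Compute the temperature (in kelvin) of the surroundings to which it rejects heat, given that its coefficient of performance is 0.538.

T_C = -170 °C → -170 + 273.15 = 103.15 K.
COP_R = T_C/(T_H − T_C) ⇒ T_H = T_C·(1 + 1/COP_R) = 103.15 × (1 + 1/0.538) = 294.9 K.

T_H ≈ 294.9 K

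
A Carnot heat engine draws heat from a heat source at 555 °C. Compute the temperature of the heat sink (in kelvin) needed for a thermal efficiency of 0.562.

T_H = 555 °C → 555 + 273.15 = 828.15 K.
From η = 1 − T_C/T_H, T_C = T_H·(1 − η) = 828.15 × (1 − 0.562) = 363 K.

T_C ≈ 363 K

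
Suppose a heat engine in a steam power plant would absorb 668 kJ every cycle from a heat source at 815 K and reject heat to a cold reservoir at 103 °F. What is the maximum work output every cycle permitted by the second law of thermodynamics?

W_max ≈ 412 kJ

T_C = 103 °F → (103 − 32) × 5/9 = 39.44 °C = 312.59 K.
The upper bound on efficiency is η_max = 1 − T_C/T_H = 1 − 312.59/815.00 = 0.6164.
W_max = η_max · Q_H = 0.6164 × 668 = 412 kJ.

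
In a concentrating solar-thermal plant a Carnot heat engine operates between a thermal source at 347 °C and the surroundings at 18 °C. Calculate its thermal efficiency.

T_H = 347 °C → 347 + 273.15 = 620.15 K.
T_C = 18 °C → 18 + 273.15 = 291.15 K.
The Carnot efficiency is η = 1 − T_C/T_H = 1 − 291.15/620.15 = 0.5305.

η ≈ 0.5305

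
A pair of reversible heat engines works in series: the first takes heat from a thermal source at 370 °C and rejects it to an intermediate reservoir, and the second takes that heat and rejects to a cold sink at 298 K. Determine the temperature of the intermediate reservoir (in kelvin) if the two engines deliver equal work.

T_m ≈ 471 K

T_H = 370 °C → 370 + 273.15 = 643.15 K.
For reversible stages Q_m = Q_H·(T_m/T_H). Setting W₁ = Q_H(1 − T_m/T_H) equal to W₂ = Q_m(1 − T_C/T_m) = Q_H·(T_m − T_C)/T_H gives T_H − T_m = T_m − T_C, so T_m = (T_H + T_C)/2 = (643.15 + 298.00)/2 = 471 K.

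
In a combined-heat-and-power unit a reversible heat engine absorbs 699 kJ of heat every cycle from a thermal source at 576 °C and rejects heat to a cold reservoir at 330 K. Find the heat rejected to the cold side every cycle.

Q_C ≈ 272 kJ

T_H = 576 °C → 576 + 273.15 = 849.15 K.
For a reversible engine, η = 1 − T_C/T_H = 1 − 330.00/849.15 = 0.6114.
For a reversible cycle Q_C/Q_H = T_C/T_H, so Q_C = 699 × 330.00/849.15 = 272 kJ.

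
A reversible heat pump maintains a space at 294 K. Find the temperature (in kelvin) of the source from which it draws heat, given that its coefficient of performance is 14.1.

T_C ≈ 273 K

COP_HP = T_H/(T_H − T_C) ⇒ T_C = T_H·(COP_HP − 1)/COP_HP = 294.00 × (14.1 − 1)/14.1 = 273 K.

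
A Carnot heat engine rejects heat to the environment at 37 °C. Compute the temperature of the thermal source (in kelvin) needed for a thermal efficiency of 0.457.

T_C = 37 °C → 37 + 273.15 = 310.15 K.
From η = 1 − T_C/T_H, solving for T_H gives T_H = T_C/(1 − η) = 310.15/(1 − 0.457) = 571 K.

T_H ≈ 571 K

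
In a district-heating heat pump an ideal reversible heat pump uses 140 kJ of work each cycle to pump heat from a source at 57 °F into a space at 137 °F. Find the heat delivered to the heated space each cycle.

T_H = 137 °F → (137 − 32) × 5/9 = 58.33 °C = 331.48 K.
T_C = 57 °F → (57 − 32) × 5/9 = 13.89 °C = 287.04 K.
COP_HP = T_H/(T_H − T_C) = 331.48/44.44 = 7.4584.
Q_H = COP_HP · W = 7.4584 × 140 = 1044 kJ.

Q_H ≈ 1044 kJ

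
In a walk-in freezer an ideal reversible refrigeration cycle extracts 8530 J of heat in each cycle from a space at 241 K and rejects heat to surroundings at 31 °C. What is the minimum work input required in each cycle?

W_in ≈ 2240 J

T_H = 31 °C → 31 + 273.15 = 304.15 K.
COP_R = T_C/(T_H − T_C) = 241.00/63.15 = 3.8163.
W = Q_C/COP_R = 8530/3.8163 = 2240 J.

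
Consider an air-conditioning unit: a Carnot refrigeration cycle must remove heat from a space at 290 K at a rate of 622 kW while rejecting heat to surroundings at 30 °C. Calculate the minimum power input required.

Ẇ_in ≈ 28.2 kW

T_H = 30 °C → 30 + 273.15 = 303.15 K.
Carnot COP: COP_R = T_C/(T_H − T_C) = 290.00/13.15 = 22.0532.
W = Q_C/COP_R = 622/22.0532 = 28.2 kW.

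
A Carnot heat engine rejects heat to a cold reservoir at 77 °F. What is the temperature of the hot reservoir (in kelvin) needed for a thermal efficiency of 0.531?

T_C = 77 °F → (77 − 32) × 5/9 = 25.00 °C = 298.15 K.
From η = 1 − T_C/T_H, solving for T_H gives T_H = T_C/(1 − η) = 298.15/(1 − 0.531) = 635.7 K.

T_H ≈ 635.7 K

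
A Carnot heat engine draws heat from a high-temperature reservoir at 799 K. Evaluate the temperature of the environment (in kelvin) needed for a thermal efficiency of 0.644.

T_C ≈ 284 K

From η = 1 − T_C/T_H, T_C = T_H·(1 − η) = 799.00 × (1 − 0.644) = 284 K.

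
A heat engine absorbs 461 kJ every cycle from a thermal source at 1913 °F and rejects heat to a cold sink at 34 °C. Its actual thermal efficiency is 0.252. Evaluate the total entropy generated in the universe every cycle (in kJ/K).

T_H = 1913 °F → (1913 − 32) × 5/9 = 1045.00 °C = 1318.15 K.
T_C = 34 °C → 34 + 273.15 = 307.15 K.
W = η·Q_H = 0.252 × 461 = 116.2 kJ, so Q_C = Q_H − W = 344.8 kJ.
Reservoir entropy changes: ΔS_H = −Q_H/T_H = −461/1318.15 = -0.3497 kJ/K and ΔS_C = +Q_C/T_C = 344.8/307.15 = 1.123 kJ/K.
ΔS_univ = −Q_H/T_H + Q_C/T_C = 0.7729 kJ/K (> 0, since η = 0.252 < η_Carnot = 0.767).

ΔS_univ ≈ 0.7729 kJ/K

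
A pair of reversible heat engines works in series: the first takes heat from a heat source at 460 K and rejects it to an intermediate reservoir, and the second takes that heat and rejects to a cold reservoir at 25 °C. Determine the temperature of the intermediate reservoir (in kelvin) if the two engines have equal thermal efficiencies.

T_m ≈ 370 K

T_C = 25 °C → 25 + 273.15 = 298.15 K.
Equal efficiencies require 1 − T_m/T_H = 1 − T_C/T_m, i.e. T_m/T_H = T_C/T_m, so T_m = √(T_H·T_C) = √(460.00 × 298.15) = 370 K.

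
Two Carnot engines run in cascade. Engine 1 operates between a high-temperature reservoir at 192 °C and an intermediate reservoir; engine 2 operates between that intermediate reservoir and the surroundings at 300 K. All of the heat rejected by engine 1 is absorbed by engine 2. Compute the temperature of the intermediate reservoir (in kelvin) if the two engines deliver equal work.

T_H = 192 °C → 192 + 273.15 = 465.15 K.
For reversible stages Q_m = Q_H·(T_m/T_H). Setting W₁ = Q_H(1 − T_m/T_H) equal to W₂ = Q_m(1 − T_C/T_m) = Q_H·(T_m − T_C)/T_H gives T_H − T_m = T_m − T_C, so T_m = (T_H + T_C)/2 = (465.15 + 300.00)/2 = 382.6 K.

T_m ≈ 382.6 K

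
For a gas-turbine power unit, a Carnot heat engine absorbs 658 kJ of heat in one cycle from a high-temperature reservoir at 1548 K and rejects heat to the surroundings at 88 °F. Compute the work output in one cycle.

W ≈ 528.7 kJ

T_C = 88 °F → (88 − 32) × 5/9 = 31.11 °C = 304.26 K.
The Carnot efficiency is η = 1 − T_C/T_H = 1 − 304.26/1548.00 = 0.8034.
W = η·Q_H = 0.8034 × 658 = 528.7 kJ.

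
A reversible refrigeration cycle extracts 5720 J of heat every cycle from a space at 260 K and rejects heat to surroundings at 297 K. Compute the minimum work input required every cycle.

W_in ≈ 814 J

COP_R = T_C/(T_H − T_C) = 260.00/37.00 = 7.0270.
W = Q_C/COP_R = 5720/7.0270 = 814 J.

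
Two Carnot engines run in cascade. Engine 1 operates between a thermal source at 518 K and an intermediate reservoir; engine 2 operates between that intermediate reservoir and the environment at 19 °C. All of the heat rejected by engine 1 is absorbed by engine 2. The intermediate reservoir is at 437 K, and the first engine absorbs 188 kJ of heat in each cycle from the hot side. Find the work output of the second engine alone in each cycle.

W₂ ≈ 52.6 kJ

T_C = 19 °C → 19 + 273.15 = 292.15 K.
Heat entering the second stage: Q_m = Q_H·(T_m/T_H) = 188 × 437.00/518.00 = 159 kJ.
Second-stage efficiency η₂ = 1 − T_C/T_m = 1 − 292.15/437.00 = 0.3315, so W₂ = η₂·Q_m = 52.6 kJ.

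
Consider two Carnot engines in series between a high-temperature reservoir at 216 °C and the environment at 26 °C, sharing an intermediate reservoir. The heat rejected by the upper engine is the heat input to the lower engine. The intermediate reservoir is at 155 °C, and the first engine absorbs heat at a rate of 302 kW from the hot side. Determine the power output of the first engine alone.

T_H = 216 °C → 216 + 273.15 = 489.15 K.
T_C = 26 °C → 26 + 273.15 = 299.15 K.
T_m = 155 °C → 155 + 273.15 = 428.15 K.
First-stage efficiency η₁ = 1 − T_m/T_H = 1 − 428.15/489.15 = 0.1247.
W₁ = η₁·Q_H = 0.1247 × 302 = 37.7 kW.

Ẇ₁ ≈ 37.7 kW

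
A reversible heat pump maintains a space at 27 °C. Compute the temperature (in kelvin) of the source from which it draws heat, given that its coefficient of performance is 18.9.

T_H = 27 °C → 27 + 273.15 = 300.15 K.
COP_HP = T_H/(T_H − T_C) ⇒ T_C = T_H·(COP_HP − 1)/COP_HP = 300.15 × (18.9 − 1)/18.9 = 284 K.

T_C ≈ 284 K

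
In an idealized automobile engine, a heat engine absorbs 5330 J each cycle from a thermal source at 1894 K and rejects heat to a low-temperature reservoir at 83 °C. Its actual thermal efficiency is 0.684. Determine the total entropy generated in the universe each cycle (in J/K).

T_C = 83 °C → 83 + 273.15 = 356.15 K.
W = η·Q_H = 0.684 × 5330 = 3646 J, so Q_C = Q_H − W = 1684 J.
The hot reservoir loses entropy Q_H/T_H = 5330/1894.00 = 2.814 J/K; the cold reservoir gains Q_C/T_C = 1684/356.15 = 4.729 J/K.
ΔS_univ = −Q_H/T_H + Q_C/T_C = 1.91 J/K (> 0, since η = 0.684 < η_Carnot = 0.812).

ΔS_univ ≈ 1.91 J/K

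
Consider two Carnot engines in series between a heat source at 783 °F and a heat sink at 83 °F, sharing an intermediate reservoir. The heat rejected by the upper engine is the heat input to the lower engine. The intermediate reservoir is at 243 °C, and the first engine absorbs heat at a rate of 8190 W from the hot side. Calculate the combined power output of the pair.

Ẇ_total ≈ 4610 W

T_H = 783 °F → (783 − 32) × 5/9 = 417.22 °C = 690.37 K.
T_C = 83 °F → (83 − 32) × 5/9 = 28.33 °C = 301.48 K.
Two reversible stages in series are equivalent to a single Carnot engine between T_H and T_C, so η_total = 1 − T_C/T_H = 1 − 301.48/690.37 = 0.5633.
W_total = η_total · Q_H = 0.5633 × 8190 = 4610 W.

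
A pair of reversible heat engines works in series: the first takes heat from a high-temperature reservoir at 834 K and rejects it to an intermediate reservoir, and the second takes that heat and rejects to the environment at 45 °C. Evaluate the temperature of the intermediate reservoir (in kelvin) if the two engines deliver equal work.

T_m ≈ 576 K

T_C = 45 °C → 45 + 273.15 = 318.15 K.
For reversible stages Q_m = Q_H·(T_m/T_H). Setting W₁ = Q_H(1 − T_m/T_H) equal to W₂ = Q_m(1 − T_C/T_m) = Q_H·(T_m − T_C)/T_H gives T_H − T_m = T_m − T_C, so T_m = (T_H + T_C)/2 = (834.00 + 318.15)/2 = 576 K.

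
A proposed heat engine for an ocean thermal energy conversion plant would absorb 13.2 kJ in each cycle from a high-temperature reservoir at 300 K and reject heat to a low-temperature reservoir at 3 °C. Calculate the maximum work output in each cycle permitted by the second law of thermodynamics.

T_C = 3 °C → 3 + 273.15 = 276.15 K.
By the Carnot theorem, η_max = 1 − T_C/T_H = 1 − 276.15/300.00 = 0.0795.
W_max = η_max · Q_H = 0.0795 × 13.2 = 1.05 kJ.

W_max ≈ 1.05 kJ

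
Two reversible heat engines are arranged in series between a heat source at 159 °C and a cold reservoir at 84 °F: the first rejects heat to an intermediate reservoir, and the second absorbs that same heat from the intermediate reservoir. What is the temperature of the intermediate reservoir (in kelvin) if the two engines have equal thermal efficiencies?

T_m ≈ 361 K

T_H = 159 °C → 159 + 273.15 = 432.15 K.
T_C = 84 °F → (84 − 32) × 5/9 = 28.89 °C = 302.04 K.
Equal efficiencies require 1 − T_m/T_H = 1 − T_C/T_m, i.e. T_m/T_H = T_C/T_m, so T_m = √(T_H·T_C) = √(432.15 × 302.04) = 361 K.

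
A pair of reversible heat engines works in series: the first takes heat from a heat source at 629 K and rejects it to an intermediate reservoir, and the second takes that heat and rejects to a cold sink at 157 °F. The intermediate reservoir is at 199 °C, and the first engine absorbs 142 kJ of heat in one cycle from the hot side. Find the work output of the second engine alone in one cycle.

W₂ ≈ 29.2 kJ

T_C = 157 °F → (157 − 32) × 5/9 = 69.44 °C = 342.59 K.
T_m = 199 °C → 199 + 273.15 = 472.15 K.
Heat entering the second stage: Q_m = Q_H·(T_m/T_H) = 142 × 472.15/629.00 = 107 kJ.
Second-stage efficiency η₂ = 1 − T_C/T_m = 1 − 342.59/472.15 = 0.2744, so W₂ = η₂·Q_m = 29.2 kJ.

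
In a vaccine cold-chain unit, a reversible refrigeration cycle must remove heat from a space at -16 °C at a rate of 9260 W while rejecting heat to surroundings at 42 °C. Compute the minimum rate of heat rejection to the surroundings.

T_H = 42 °C → 42 + 273.15 = 315.15 K.
T_C = -16 °C → -16 + 273.15 = 257.15 K.
For a reversible cycle Q_H/Q_C = T_H/T_C, so Q_H = Q_C·T_H/T_C = 9260 × 315.15/257.15 = 11350 W.

Q̇_H ≈ 11350 W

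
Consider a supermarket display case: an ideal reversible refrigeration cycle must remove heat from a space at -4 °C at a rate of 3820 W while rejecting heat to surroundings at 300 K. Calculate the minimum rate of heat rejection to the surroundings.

Q̇_H ≈ 4260 W

T_C = -4 °C → -4 + 273.15 = 269.15 K.
For a reversible cycle Q_H/Q_C = T_H/T_C, so Q_H = Q_C·T_H/T_C = 3820 × 300.00/269.15 = 4260 W.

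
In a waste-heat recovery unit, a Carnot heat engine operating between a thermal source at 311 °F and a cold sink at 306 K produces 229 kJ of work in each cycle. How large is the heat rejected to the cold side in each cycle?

Q_C ≈ 573.7 kJ

T_H = 311 °F → (311 − 32) × 5/9 = 155.00 °C = 428.15 K.
η_rev = 1 − T_C/T_H = 1 − 306.00/428.15 = 0.2853.
Since Q_C/Q_H = T_C/T_H and Q_H = W/η, Q_C = W·T_C/(T_H − T_C) = 229 × 306.00/122.15 = 573.7 kJ.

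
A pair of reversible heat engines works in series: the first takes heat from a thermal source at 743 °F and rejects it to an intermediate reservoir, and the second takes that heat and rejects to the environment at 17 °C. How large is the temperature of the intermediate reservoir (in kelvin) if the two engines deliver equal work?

T_H = 743 °F → (743 − 32) × 5/9 = 395.00 °C = 668.15 K.
T_C = 17 °C → 17 + 273.15 = 290.15 K.
For reversible stages Q_m = Q_H·(T_m/T_H). Setting W₁ = Q_H(1 − T_m/T_H) equal to W₂ = Q_m(1 − T_C/T_m) = Q_H·(T_m − T_C)/T_H gives T_H − T_m = T_m − T_C, so T_m = (T_H + T_C)/2 = (668.15 + 290.15)/2 = 479 K.

T_m ≈ 479 K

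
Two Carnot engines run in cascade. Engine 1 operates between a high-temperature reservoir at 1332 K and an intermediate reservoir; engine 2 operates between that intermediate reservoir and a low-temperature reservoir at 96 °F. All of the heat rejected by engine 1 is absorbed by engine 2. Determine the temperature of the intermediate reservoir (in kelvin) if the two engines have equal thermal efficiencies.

T_C = 96 °F → (96 − 32) × 5/9 = 35.56 °C = 308.71 K.
Equal efficiencies require 1 − T_m/T_H = 1 − T_C/T_m, i.e. T_m/T_H = T_C/T_m, so T_m = √(T_H·T_C) = √(1332.00 × 308.71) = 641 K.

T_m ≈ 641 K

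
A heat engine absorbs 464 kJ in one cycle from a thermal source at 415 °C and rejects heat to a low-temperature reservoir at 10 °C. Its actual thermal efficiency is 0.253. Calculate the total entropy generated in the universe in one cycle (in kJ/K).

T_H = 415 °C → 415 + 273.15 = 688.15 K.
T_C = 10 °C → 10 + 273.15 = 283.15 K.
W = η·Q_H = 0.253 × 464 = 117.4 kJ, so Q_C = Q_H − W = 346.6 kJ.
Reservoir entropy changes: ΔS_H = −Q_H/T_H = −464/688.15 = -0.6743 kJ/K and ΔS_C = +Q_C/T_C = 346.6/283.15 = 1.224 kJ/K.
ΔS_univ = −Q_H/T_H + Q_C/T_C = 0.550 kJ/K (> 0, since η = 0.253 < η_Carnot = 0.589).

ΔS_univ ≈ 0.550 kJ/K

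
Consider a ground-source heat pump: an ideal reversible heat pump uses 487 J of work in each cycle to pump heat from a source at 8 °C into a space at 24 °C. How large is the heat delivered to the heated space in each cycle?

T_H = 24 °C → 24 + 273.15 = 297.15 K.
T_C = 8 °C → 8 + 273.15 = 281.15 K.
COP_HP = T_H/(T_H − T_C) = 297.15/16.00 = 18.5719.
Q_H = COP_HP · W = 18.5719 × 487 = 9040 J.

Q_H ≈ 9040 J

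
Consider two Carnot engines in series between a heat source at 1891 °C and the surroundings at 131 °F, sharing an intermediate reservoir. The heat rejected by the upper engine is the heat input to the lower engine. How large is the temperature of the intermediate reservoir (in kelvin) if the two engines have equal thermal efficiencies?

T_m ≈ 843 K

T_H = 1891 °C → 1891 + 273.15 = 2164.15 K.
T_C = 131 °F → (131 − 32) × 5/9 = 55.00 °C = 328.15 K.
Equal efficiencies require 1 − T_m/T_H = 1 − T_C/T_m, i.e. T_m/T_H = T_C/T_m, so T_m = √(T_H·T_C) = √(2164.15 × 328.15) = 843 K.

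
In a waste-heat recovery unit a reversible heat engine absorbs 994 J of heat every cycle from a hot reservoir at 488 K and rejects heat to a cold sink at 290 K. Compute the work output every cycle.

Since the cycle is reversible, η = 1 − T_C/T_H = 1 − 290.00/488.00 = 0.4057.
W = η·Q_H = 0.4057 × 994 = 403 J.

W ≈ 403 J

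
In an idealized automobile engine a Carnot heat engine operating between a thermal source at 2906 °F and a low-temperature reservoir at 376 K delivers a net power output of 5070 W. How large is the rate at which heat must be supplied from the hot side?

Q̇_H ≈ 6350 W

T_H = 2906 °F → (2906 − 32) × 5/9 = 1596.67 °C = 1869.82 K.
For a reversible engine, η = 1 − T_C/T_H = 1 − 376.00/1869.82 = 0.7989.
Q_H = W/η = 5070/0.7989 = 6350 W.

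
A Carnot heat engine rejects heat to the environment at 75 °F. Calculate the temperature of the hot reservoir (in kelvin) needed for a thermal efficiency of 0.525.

T_H ≈ 625 K

T_C = 75 °F → (75 − 32) × 5/9 = 23.89 °C = 297.04 K.
From η = 1 − T_C/T_H, solving for T_H gives T_H = T_C/(1 − η) = 297.04/(1 − 0.525) = 625 K.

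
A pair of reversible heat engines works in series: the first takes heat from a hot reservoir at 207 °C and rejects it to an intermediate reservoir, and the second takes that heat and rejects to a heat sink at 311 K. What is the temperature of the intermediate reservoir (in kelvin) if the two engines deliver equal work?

T_H = 207 °C → 207 + 273.15 = 480.15 K.
For reversible stages Q_m = Q_H·(T_m/T_H). Setting W₁ = Q_H(1 − T_m/T_H) equal to W₂ = Q_m(1 − T_C/T_m) = Q_H·(T_m − T_C)/T_H gives T_H − T_m = T_m − T_C, so T_m = (T_H + T_C)/2 = (480.15 + 311.00)/2 = 396 K.

T_m ≈ 396 K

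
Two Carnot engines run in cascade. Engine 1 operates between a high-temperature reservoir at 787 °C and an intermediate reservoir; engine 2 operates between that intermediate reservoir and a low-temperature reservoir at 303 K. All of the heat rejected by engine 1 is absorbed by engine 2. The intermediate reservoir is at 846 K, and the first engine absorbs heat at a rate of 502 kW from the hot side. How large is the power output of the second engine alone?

T_H = 787 °C → 787 + 273.15 = 1060.15 K.
Heat entering the second stage: Q_m = Q_H·(T_m/T_H) = 502 × 846.00/1060.15 = 401 kW.
Second-stage efficiency η₂ = 1 − T_C/T_m = 1 − 303.00/846.00 = 0.6418, so W₂ = η₂·Q_m = 257 kW.

Ẇ₂ ≈ 257 kW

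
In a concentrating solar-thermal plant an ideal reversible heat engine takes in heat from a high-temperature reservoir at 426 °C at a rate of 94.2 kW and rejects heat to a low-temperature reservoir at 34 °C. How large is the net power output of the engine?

Ẇ ≈ 52.8 kW

T_H = 426 °C → 426 + 273.15 = 699.15 K.
T_C = 34 °C → 34 + 273.15 = 307.15 K.
Since the cycle is reversible, η = 1 − T_C/T_H = 1 − 307.15/699.15 = 0.5607.
W = η·Q_H = 0.5607 × 94.2 = 52.8 kW.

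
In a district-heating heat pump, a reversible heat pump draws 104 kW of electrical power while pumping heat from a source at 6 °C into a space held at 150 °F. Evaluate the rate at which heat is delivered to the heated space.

Q̇_H ≈ 591.5 kW

T_H = 150 °F → (150 − 32) × 5/9 = 65.56 °C = 338.71 K.
T_C = 6 °C → 6 + 273.15 = 279.15 K.
COP_HP = T_H/(T_H − T_C) = 338.71/59.56 = 5.6872.
Q_H = COP_HP · W = 5.6872 × 104 = 591.5 kW.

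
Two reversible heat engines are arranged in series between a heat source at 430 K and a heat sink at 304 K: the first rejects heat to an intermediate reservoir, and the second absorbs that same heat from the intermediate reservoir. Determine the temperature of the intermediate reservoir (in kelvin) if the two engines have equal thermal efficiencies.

T_m ≈ 362 K

Equal efficiencies require 1 − T_m/T_H = 1 − T_C/T_m, i.e. T_m/T_H = T_C/T_m, so T_m = √(T_H·T_C) = √(430.00 × 304.00) = 362 K.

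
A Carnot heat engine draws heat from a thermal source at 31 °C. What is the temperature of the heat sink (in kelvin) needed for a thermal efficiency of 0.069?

T_H = 31 °C → 31 + 273.15 = 304.15 K.
From η = 1 − T_C/T_H, T_C = T_H·(1 − η) = 304.15 × (1 − 0.069) = 283 K.

T_C ≈ 283 K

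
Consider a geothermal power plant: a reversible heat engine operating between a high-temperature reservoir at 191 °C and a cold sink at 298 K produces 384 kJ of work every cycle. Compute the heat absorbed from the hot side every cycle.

Q_H ≈ 1070 kJ

T_H = 191 °C → 191 + 273.15 = 464.15 K.
η_rev = 1 − T_C/T_H = 1 − 298.00/464.15 = 0.3580.
Q_H = W/η = 384/0.3580 = 1070 kJ.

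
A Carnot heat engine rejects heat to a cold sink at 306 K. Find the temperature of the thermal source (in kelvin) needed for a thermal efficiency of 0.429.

T_H ≈ 536 K

From η = 1 − T_C/T_H, solving for T_H gives T_H = T_C/(1 − η) = 306.00/(1 − 0.429) = 536 K.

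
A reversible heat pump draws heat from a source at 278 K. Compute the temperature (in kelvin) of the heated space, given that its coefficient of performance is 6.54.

COP_HP = T_H/(T_H − T_C) ⇒ T_H = T_C·COP_HP/(COP_HP − 1) = 278.00 × 6.54/(6.54 − 1) = 328 K.

T_H ≈ 328 K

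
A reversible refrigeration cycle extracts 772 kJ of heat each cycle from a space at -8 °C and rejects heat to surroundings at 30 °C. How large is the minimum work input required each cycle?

T_H = 30 °C → 30 + 273.15 = 303.15 K.
T_C = -8 °C → -8 + 273.15 = 265.15 K.
Carnot COP: COP_R = T_C/(T_H − T_C) = 265.15/38.00 = 6.9776.
W = Q_C/COP_R = 772/6.9776 = 110.6 kJ.

W_in ≈ 110.6 kJ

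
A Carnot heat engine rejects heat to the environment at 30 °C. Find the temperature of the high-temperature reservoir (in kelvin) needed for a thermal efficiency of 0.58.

T_H ≈ 721.8 K

T_C = 30 °C → 30 + 273.15 = 303.15 K.
From η = 1 − T_C/T_H, solving for T_H gives T_H = T_C/(1 − η) = 303.15/(1 − 0.58) = 721.8 K.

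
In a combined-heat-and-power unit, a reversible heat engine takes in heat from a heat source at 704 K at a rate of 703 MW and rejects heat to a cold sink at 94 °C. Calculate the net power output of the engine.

T_C = 94 °C → 94 + 273.15 = 367.15 K.
The Carnot efficiency is η = 1 − T_C/T_H = 1 − 367.15/704.00 = 0.4785.
W = η·Q_H = 0.4785 × 703 = 336.4 MW.

Ẇ ≈ 336.4 MW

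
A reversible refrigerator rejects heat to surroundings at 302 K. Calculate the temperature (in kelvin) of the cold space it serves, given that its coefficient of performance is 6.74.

COP_R = T_C/(T_H − T_C) ⇒ T_C = T_H·COP_R/(1 + COP_R) = 302.00 × 6.74/(1 + 6.74) = 263 K.

T_C ≈ 263 K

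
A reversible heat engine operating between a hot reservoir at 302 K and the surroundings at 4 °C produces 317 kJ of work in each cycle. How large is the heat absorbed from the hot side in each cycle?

Q_H ≈ 3852 kJ

T_C = 4 °C → 4 + 273.15 = 277.15 K.
The Carnot efficiency is η = 1 − T_C/T_H = 1 − 277.15/302.00 = 0.0823.
Q_H = W/η = 317/0.0823 = 3852 kJ.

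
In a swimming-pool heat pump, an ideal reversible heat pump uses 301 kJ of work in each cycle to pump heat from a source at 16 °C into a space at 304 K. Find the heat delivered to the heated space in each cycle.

Q_H ≈ 6160 kJ

T_C = 16 °C → 16 + 273.15 = 289.15 K.
Reversible heating COP: COP_HP = T_H/(T_H − T_C) = 304.00/14.85 = 20.4714.
Q_H = COP_HP · W = 20.4714 × 301 = 6160 kJ.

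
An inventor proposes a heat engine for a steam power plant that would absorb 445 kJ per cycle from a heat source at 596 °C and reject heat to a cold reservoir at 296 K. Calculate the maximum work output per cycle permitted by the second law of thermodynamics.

T_H = 596 °C → 596 + 273.15 = 869.15 K.
No engine can exceed the Carnot limit: η_max = 1 − T_C/T_H = 1 − 296.00/869.15 = 0.6594.
W_max = η_max · Q_H = 0.6594 × 445 = 293 kJ.

W_max ≈ 293 kJ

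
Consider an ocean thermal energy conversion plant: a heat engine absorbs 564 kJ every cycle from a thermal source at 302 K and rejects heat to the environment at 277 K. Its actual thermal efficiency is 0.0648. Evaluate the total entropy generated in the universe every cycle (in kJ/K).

W = η·Q_H = 0.0648 × 564 = 36.55 kJ, so Q_C = Q_H − W = 527.5 kJ.
Reservoir entropy changes: ΔS_H = −Q_H/T_H = −564/302.00 = -1.868 kJ/K and ΔS_C = +Q_C/T_C = 527.5/277.00 = 1.904 kJ/K.
ΔS_univ = −Q_H/T_H + Q_C/T_C = 0.0366 kJ/K (> 0, since η = 0.0648 < η_Carnot = 0.083).

ΔS_univ ≈ 0.0366 kJ/K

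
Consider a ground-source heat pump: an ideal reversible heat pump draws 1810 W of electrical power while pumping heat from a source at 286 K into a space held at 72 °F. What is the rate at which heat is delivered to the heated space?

T_H = 72 °F → (72 − 32) × 5/9 = 22.22 °C = 295.37 K.
COP_HP = T_H/(T_H − T_C) = 295.37/9.37 = 31.5157.
Q_H = COP_HP · W = 31.5157 × 1810 = 57000 W.

Q̇_H ≈ 57000 W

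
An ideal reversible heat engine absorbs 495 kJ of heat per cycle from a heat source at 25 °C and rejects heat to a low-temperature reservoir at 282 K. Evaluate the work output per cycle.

W ≈ 26.81 kJ

T_H = 25 °C → 25 + 273.15 = 298.15 K.
Since the cycle is reversible, η = 1 − T_C/T_H = 1 − 282.00/298.15 = 0.0542.
W = η·Q_H = 0.0542 × 495 = 26.81 kJ.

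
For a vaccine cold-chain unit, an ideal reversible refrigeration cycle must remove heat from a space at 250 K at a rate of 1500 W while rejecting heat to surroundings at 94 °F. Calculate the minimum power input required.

T_H = 94 °F → (94 − 32) × 5/9 = 34.44 °C = 307.59 K.
For a reversible refrigerator, COP_R = T_C/(T_H − T_C) = 250.00/57.59 = 4.3407.
W = Q_C/COP_R = 1500/4.3407 = 346 W.

Ẇ_in ≈ 346 W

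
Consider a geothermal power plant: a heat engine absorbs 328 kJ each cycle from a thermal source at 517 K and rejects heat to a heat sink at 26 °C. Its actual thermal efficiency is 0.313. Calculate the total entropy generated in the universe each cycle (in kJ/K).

ΔS_univ ≈ 0.119 kJ/K

T_C = 26 °C → 26 + 273.15 = 299.15 K.
W = η·Q_H = 0.313 × 328 = 102.7 kJ, so Q_C = Q_H − W = 225.3 kJ.
Reservoir entropy changes: ΔS_H = −Q_H/T_H = −328/517.00 = -0.6344 kJ/K and ΔS_C = +Q_C/T_C = 225.3/299.15 = 0.7533 kJ/K.
ΔS_univ = −Q_H/T_H + Q_C/T_C = 0.119 kJ/K (> 0, since η = 0.313 < η_Carnot = 0.421).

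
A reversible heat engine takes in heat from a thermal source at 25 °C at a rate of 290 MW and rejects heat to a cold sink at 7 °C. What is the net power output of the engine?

T_H = 25 °C → 25 + 273.15 = 298.15 K.
T_C = 7 °C → 7 + 273.15 = 280.15 K.
The Carnot efficiency is η = 1 − T_C/T_H = 1 − 280.15/298.15 = 0.0604.
W = η·Q_H = 0.0604 × 290 = 17.51 MW.

Ẇ ≈ 17.51 MW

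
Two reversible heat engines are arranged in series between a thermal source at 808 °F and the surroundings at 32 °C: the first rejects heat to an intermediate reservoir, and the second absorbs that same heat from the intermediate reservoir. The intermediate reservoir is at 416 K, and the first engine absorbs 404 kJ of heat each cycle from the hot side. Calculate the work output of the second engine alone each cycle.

T_H = 808 °F → (808 − 32) × 5/9 = 431.11 °C = 704.26 K.
T_C = 32 °C → 32 + 273.15 = 305.15 K.
Heat entering the second stage: Q_m = Q_H·(T_m/T_H) = 404 × 416.00/704.26 = 238.6 kJ.
Second-stage efficiency η₂ = 1 − T_C/T_m = 1 − 305.15/416.00 = 0.2665, so W₂ = η₂·Q_m = 63.59 kJ.

W₂ ≈ 63.59 kJ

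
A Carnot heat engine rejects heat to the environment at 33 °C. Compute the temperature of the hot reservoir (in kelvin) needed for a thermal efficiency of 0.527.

T_H ≈ 647 K

T_C = 33 °C → 33 + 273.15 = 306.15 K.
From η = 1 − T_C/T_H, solving for T_H gives T_H = T_C/(1 − η) = 306.15/(1 − 0.527) = 647 K.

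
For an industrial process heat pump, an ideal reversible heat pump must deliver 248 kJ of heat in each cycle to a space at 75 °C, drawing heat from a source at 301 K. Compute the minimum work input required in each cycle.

W_in ≈ 33.59 kJ

T_H = 75 °C → 75 + 273.15 = 348.15 K.
COP_HP = T_H/(T_H − T_C) = 348.15/47.15 = 7.3839.
W = Q_H/COP_HP = 248/7.3839 = 33.59 kJ.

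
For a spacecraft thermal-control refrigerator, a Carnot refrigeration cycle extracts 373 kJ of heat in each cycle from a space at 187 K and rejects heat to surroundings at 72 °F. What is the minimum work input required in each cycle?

T_H = 72 °F → (72 − 32) × 5/9 = 22.22 °C = 295.37 K.
The reversible coefficient of performance is COP_R = T_C/(T_H − T_C) = 187.00/108.37 = 1.7255.
W = Q_C/COP_R = 373/1.7255 = 216 kJ.

W_in ≈ 216 kJ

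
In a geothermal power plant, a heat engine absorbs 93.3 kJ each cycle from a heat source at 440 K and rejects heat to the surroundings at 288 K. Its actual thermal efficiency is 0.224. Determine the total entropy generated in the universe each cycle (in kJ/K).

ΔS_univ ≈ 0.03935 kJ/K

W = η·Q_H = 0.224 × 93.3 = 20.90 kJ, so Q_C = Q_H − W = 72.40 kJ.
Reservoir entropy changes: ΔS_H = −Q_H/T_H = −93.3/440.00 = -0.2120 kJ/K and ΔS_C = +Q_C/T_C = 72.40/288.00 = 0.2514 kJ/K.
ΔS_univ = −Q_H/T_H + Q_C/T_C = 0.03935 kJ/K (> 0, since η = 0.224 < η_Carnot = 0.345).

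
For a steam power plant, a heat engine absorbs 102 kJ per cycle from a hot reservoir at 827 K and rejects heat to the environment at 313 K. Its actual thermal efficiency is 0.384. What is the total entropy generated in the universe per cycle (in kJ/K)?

W = η·Q_H = 0.384 × 102 = 39.17 kJ, so Q_C = Q_H − W = 62.83 kJ.
Reservoir entropy changes: ΔS_H = −Q_H/T_H = −102/827.00 = -0.1233 kJ/K and ΔS_C = +Q_C/T_C = 62.83/313.00 = 0.2007 kJ/K.
ΔS_univ = −Q_H/T_H + Q_C/T_C = 0.0774 kJ/K (> 0, since η = 0.384 < η_Carnot = 0.622).

ΔS_univ ≈ 0.0774 kJ/K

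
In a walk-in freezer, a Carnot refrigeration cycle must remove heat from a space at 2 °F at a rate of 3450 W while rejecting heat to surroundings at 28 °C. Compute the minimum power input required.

Ẇ_in ≈ 600.8 W

T_H = 28 °C → 28 + 273.15 = 301.15 K.
T_C = 2 °F → (2 − 32) × 5/9 = -16.67 °C = 256.48 K.
Carnot COP: COP_R = T_C/(T_H − T_C) = 256.48/44.67 = 5.7422.
W = Q_C/COP_R = 3450/5.7422 = 600.8 W.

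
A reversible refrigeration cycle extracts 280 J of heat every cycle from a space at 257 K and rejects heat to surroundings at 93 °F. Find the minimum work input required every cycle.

T_H = 93 °F → (93 − 32) × 5/9 = 33.89 °C = 307.04 K.
COP_R = T_C/(T_H − T_C) = 257.00/50.04 = 5.1360.
W = Q_C/COP_R = 280/5.1360 = 54.5 J.

W_in ≈ 54.5 J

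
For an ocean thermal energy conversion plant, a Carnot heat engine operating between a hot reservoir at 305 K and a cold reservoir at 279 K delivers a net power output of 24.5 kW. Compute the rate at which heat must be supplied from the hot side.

Q̇_H ≈ 287 kW

Carnot efficiency: η = 1 − T_C/T_H = 1 − 279.00/305.00 = 0.0852.
Q_H = W/η = 24.5/0.0852 = 287 kW.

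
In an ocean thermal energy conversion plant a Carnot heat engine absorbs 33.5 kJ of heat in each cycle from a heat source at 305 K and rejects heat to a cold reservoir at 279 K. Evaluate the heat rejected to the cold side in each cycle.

For a reversible engine, η = 1 − T_C/T_H = 1 − 279.00/305.00 = 0.0852.
For a reversible cycle Q_C/Q_H = T_C/T_H, so Q_C = 33.5 × 279.00/305.00 = 30.64 kJ.

Q_C ≈ 30.64 kJ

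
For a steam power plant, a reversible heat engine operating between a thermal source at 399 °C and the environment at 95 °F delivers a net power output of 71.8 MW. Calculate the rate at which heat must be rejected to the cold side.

T_H = 399 °C → 399 + 273.15 = 672.15 K.
T_C = 95 °F → (95 − 32) × 5/9 = 35.00 °C = 308.15 K.
Since the cycle is reversible, η = 1 − T_C/T_H = 1 − 308.15/672.15 = 0.5415.
Since Q_C/Q_H = T_C/T_H and Q_H = W/η, Q_C = W·T_C/(T_H − T_C) = 71.8 × 308.15/364.00 = 60.8 MW.

Q̇_C ≈ 60.8 MW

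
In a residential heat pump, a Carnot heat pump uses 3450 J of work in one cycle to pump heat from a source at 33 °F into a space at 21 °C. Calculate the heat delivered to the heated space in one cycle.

Q_H ≈ 49600 J

T_H = 21 °C → 21 + 273.15 = 294.15 K.
T_C = 33 °F → (33 − 32) × 5/9 = 0.56 °C = 273.71 K.
COP_HP = T_H/(T_H − T_C) = 294.15/20.44 = 14.3878.
Q_H = COP_HP · W = 14.3878 × 3450 = 49600 J.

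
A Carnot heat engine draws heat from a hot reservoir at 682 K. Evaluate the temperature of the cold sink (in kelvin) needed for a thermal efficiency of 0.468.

T_C ≈ 362.8 K

From η = 1 − T_C/T_H, T_C = T_H·(1 − η) = 682.00 × (1 − 0.468) = 362.8 K.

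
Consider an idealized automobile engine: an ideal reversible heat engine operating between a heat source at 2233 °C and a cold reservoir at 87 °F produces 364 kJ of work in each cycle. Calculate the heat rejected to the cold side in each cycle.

T_H = 2233 °C → 2233 + 273.15 = 2506.15 K.
T_C = 87 °F → (87 − 32) × 5/9 = 30.56 °C = 303.71 K.
Since the cycle is reversible, η = 1 − T_C/T_H = 1 − 303.71/2506.15 = 0.8788.
Since Q_C/Q_H = T_C/T_H and Q_H = W/η, Q_C = W·T_C/(T_H − T_C) = 364 × 303.71/2202.44 = 50.2 kJ.

Q_C ≈ 50.2 kJ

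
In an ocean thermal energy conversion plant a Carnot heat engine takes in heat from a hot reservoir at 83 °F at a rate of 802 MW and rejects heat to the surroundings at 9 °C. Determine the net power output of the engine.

Ẇ ≈ 51.43 MW

T_H = 83 °F → (83 − 32) × 5/9 = 28.33 °C = 301.48 K.
T_C = 9 °C → 9 + 273.15 = 282.15 K.
Since the cycle is reversible, η = 1 − T_C/T_H = 1 − 282.15/301.48 = 0.0641.
W = η·Q_H = 0.0641 × 802 = 51.43 MW.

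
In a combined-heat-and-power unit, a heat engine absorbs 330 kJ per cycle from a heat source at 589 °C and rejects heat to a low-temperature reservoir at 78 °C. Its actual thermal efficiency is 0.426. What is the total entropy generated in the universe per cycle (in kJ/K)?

T_H = 589 °C → 589 + 273.15 = 862.15 K.
T_C = 78 °C → 78 + 273.15 = 351.15 K.
W = η·Q_H = 0.426 × 330 = 140.6 kJ, so Q_C = Q_H − W = 189.4 kJ.
Entropy balance on the reservoirs: −Q_H/T_H = -0.3828 kJ/K, +Q_C/T_C = 0.5394 kJ/K.
ΔS_univ = −Q_H/T_H + Q_C/T_C = 0.1567 kJ/K (> 0, since η = 0.426 < η_Carnot = 0.593).

ΔS_univ ≈ 0.1567 kJ/K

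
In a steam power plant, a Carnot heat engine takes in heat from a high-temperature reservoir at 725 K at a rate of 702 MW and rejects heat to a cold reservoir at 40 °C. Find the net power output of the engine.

T_C = 40 °C → 40 + 273.15 = 313.15 K.
Carnot efficiency: η = 1 − T_C/T_H = 1 − 313.15/725.00 = 0.5681.
W = η·Q_H = 0.5681 × 702 = 399 MW.

Ẇ ≈ 399 MW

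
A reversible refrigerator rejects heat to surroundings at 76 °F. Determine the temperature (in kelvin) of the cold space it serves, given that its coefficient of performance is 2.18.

T_H = 76 °F → (76 − 32) × 5/9 = 24.44 °C = 297.59 K.
COP_R = T_C/(T_H − T_C) ⇒ T_C = T_H·COP_R/(1 + COP_R) = 297.59 × 2.18/(1 + 2.18) = 204 K.

T_C ≈ 204 K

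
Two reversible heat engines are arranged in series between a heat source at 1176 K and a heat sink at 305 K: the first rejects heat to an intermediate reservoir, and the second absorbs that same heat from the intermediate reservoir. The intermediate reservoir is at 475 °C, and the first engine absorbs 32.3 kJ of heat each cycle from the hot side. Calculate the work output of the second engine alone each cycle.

T_m = 475 °C → 475 + 273.15 = 748.15 K.
Heat entering the second stage: Q_m = Q_H·(T_m/T_H) = 32.3 × 748.15/1176.00 = 20.5 kJ.
Second-stage efficiency η₂ = 1 − T_C/T_m = 1 − 305.00/748.15 = 0.5923, so W₂ = η₂·Q_m = 12.2 kJ.

W₂ ≈ 12.2 kJ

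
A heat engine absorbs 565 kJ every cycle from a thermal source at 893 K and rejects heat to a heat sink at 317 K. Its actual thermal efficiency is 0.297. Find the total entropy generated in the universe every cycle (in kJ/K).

W = η·Q_H = 0.297 × 565 = 167.8 kJ, so Q_C = Q_H − W = 397.2 kJ.
The hot reservoir loses entropy Q_H/T_H = 565/893.00 = 0.6327 kJ/K; the cold reservoir gains Q_C/T_C = 397.2/317.00 = 1.253 kJ/K.
ΔS_univ = −Q_H/T_H + Q_C/T_C = 0.6203 kJ/K (> 0, since η = 0.297 < η_Carnot = 0.645).

ΔS_univ ≈ 0.6203 kJ/K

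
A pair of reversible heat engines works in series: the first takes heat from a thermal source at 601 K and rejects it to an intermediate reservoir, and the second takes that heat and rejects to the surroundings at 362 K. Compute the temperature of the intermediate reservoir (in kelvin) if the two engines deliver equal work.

For reversible stages Q_m = Q_H·(T_m/T_H). Setting W₁ = Q_H(1 − T_m/T_H) equal to W₂ = Q_m(1 − T_C/T_m) = Q_H·(T_m − T_C)/T_H gives T_H − T_m = T_m − T_C, so T_m = (T_H + T_C)/2 = (601.00 + 362.00)/2 = 482 K.

T_m ≈ 482 K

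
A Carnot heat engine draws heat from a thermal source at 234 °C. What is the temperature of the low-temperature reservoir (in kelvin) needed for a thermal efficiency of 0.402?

T_H = 234 °C → 234 + 273.15 = 507.15 K.
From η = 1 − T_C/T_H, T_C = T_H·(1 − η) = 507.15 × (1 − 0.402) = 303 K.

T_C ≈ 303 K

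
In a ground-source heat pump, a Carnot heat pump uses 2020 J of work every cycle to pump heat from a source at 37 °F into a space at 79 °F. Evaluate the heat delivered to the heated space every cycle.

Q_H ≈ 25910 J

T_H = 79 °F → (79 − 32) × 5/9 = 26.11 °C = 299.26 K.
T_C = 37 °F → (37 − 32) × 5/9 = 2.78 °C = 275.93 K.
The Carnot heat-pump COP is COP_HP = T_H/(T_H − T_C) = 299.26/23.33 = 12.8255.
Q_H = COP_HP · W = 12.8255 × 2020 = 25910 J.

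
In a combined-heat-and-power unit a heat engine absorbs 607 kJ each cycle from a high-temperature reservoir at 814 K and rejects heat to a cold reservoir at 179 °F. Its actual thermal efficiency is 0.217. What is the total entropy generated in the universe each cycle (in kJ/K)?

ΔS_univ ≈ 0.594 kJ/K

T_C = 179 °F → (179 − 32) × 5/9 = 81.67 °C = 354.82 K.
W = η·Q_H = 0.217 × 607 = 131.7 kJ, so Q_C = Q_H − W = 475.3 kJ.
Entropy balance on the reservoirs: −Q_H/T_H = -0.7457 kJ/K, +Q_C/T_C = 1.340 kJ/K.
ΔS_univ = −Q_H/T_H + Q_C/T_C = 0.594 kJ/K (> 0, since η = 0.217 < η_Carnot = 0.564).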